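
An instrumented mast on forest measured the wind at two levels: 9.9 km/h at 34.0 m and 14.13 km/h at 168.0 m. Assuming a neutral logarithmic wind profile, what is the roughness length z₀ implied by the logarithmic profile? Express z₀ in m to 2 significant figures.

Log law: V(z) ∝ ln(z/z₀). With r = V₁/V₂ = 9.9/14.13 = 0.70064,
r · ln(z₂/z₀) = ln(z₁/z₀) ⇒ ln z₀ = (ln z₁ − r·ln z₂)/(1 − r)
ln z₀ = (3.52636 − 0.70064×5.12396) / 0.29936 = -0.2127
z₀ = exp(-0.2127) = 0.8084 m

z₀ ≈ 0.81 m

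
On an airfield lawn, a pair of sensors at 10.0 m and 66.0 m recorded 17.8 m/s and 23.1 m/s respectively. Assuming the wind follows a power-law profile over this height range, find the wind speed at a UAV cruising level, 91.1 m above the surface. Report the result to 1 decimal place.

24.2 m/s

First find α: α = ln(V₂/V₁)/ln(z₂/z₁) = ln(23.1/17.8)/ln(66.0/10.0) = 0.26063/1.88707 = 0.1381
Extrapolate from 66.0 m to 91.1 m: V₃ = 23.1 × (91.1/66.0)^0.1381 = 23.1 × 1.0455 = 24.1515 m/s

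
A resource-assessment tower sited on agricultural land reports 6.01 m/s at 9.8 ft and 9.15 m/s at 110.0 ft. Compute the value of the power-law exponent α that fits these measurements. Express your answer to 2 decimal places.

α ≈ 0.17

Power law: V₂/V₁ = (z₂/z₁)^α ⇒ α = ln(V₂/V₁) / ln(z₂/z₁)
α = ln(9.15/6.01) / ln(110.0/9.8) = ln(1.5225) / ln(11.2245)
  = 0.42033 / 2.41810 = 0.17383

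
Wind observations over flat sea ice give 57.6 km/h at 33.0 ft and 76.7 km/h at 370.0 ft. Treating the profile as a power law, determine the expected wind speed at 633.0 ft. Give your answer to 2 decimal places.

81.74 km/h

First find α: α = ln(V₂/V₁)/ln(z₂/z₁) = ln(76.7/57.6)/ln(370.0/33.0) = 0.28638/2.41700 = 0.1185
Extrapolate from 370.0 ft to 633.0 ft: V₃ = 76.7 × (633.0/370.0)^0.1185 = 76.7 × 1.0657 = 81.7385 km/h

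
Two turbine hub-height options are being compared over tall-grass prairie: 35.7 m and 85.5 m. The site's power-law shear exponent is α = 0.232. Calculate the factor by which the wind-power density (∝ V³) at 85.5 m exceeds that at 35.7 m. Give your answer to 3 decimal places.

1.837

Speed ratio: V_B/V_A = (z_B/z_A)^α = (85.5/35.7)^0.232 = (2.3950)^0.232 = 1.22461
Power-density ratio: P_B/P_A = (V_B/V_A)³ = (1.22461)³ = 1.83650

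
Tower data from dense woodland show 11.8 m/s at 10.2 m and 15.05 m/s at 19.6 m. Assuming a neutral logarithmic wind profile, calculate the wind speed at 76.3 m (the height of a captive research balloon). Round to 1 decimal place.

Log law: V ∝ ln(z/z₀). From the pair, with r = V₁/V₂ = 0.78405,
ln z₀ = (ln z₁ − r·ln z₂)/(1 − r) = (2.3224 − 0.78405×2.9755)/0.21595 = -0.0490 → z₀ = 0.9522 m
V₃ = V₁ · ln(z₃/z₀)/ln(z₁/z₀) = 11.8 × 4.3837/2.3714 = 21.8130 m/s

21.8 m/s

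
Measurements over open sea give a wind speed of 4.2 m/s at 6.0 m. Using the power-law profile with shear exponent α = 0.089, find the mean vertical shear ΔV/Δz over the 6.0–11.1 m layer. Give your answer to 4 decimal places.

Power law: V₂ = V₁ · (z₂/z₁)^α = 4.2 × (1.8500)^0.089 = 4.4364 m/s
ΔV/Δz = (4.4364 − 4.2)/(11.1 − 6.0) = 0.2364/5.1000 = 0.04635 m/s/m

0.0463 m/s/m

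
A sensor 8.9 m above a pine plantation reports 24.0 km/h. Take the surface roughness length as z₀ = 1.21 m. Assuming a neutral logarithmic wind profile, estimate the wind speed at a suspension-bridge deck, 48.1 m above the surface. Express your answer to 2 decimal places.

44.29 km/h

Log law: V(z) ∝ ln(z/z₀), so V₂/V₁ = ln(z₂/z₀) / ln(z₁/z₀).
ln(48.1/1.21) = 3.6827, ln(8.9/1.21) = 1.9954
V₂ = 24.0 × 3.6827/1.9954 = 24.0 × 1.8455 = 44.2931 km/h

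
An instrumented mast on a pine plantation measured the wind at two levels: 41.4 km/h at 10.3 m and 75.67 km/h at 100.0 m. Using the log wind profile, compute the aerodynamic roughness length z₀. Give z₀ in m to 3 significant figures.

z₀ ≈ 0.661 m

Log law: V(z) ∝ ln(z/z₀). With r = V₁/V₂ = 41.4/75.67 = 0.54711,
r · ln(z₂/z₀) = ln(z₁/z₀) ⇒ ln z₀ = (ln z₁ − r·ln z₂)/(1 − r)
ln z₀ = (2.33214 − 0.54711×4.60517) / 0.45289 = -0.4138
z₀ = exp(-0.4138) = 0.6611 m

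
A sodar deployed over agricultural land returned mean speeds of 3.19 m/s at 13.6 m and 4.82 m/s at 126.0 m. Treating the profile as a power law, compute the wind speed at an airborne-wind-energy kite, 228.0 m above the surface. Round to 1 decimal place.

First find α: α = ln(V₂/V₁)/ln(z₂/z₁) = ln(4.82/3.19)/ln(126.0/13.6) = 0.41275/2.22621 = 0.1854
Extrapolate from 126.0 m to 228.0 m: V₃ = 4.82 × (228.0/126.0)^0.1854 = 4.82 × 1.1162 = 5.3802 m/s

5.4 m/s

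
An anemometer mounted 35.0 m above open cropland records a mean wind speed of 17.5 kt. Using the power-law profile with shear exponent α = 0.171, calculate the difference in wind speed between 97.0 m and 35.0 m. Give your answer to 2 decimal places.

3.33 kt

Power law: V₂ = V₁ · (z₂/z₁)^α = 17.5 × (2.7714)^0.171 = 20.8325 kt
ΔV = 20.8325 − 17.5 = 3.3325 kt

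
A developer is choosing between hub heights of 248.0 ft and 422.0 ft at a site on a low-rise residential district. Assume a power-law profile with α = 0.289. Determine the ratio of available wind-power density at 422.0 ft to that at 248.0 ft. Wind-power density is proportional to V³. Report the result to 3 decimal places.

Speed ratio: V_B/V_A = (z_B/z_A)^α = (422.0/248.0)^0.289 = (1.7016)^0.289 = 1.16605
Power-density ratio: P_B/P_A = (V_B/V_A)³ = (1.16605)³ = 1.58546

1.585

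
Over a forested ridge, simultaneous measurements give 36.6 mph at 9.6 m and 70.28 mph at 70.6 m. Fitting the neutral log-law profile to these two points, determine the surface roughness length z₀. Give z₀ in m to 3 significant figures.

Log law: V(z) ∝ ln(z/z₀). With r = V₁/V₂ = 36.6/70.28 = 0.52077,
r · ln(z₂/z₀) = ln(z₁/z₀) ⇒ ln z₀ = (ln z₁ − r·ln z₂)/(1 − r)
ln z₀ = (2.26176 − 0.52077×4.25703) / 0.47923 = 0.0935
z₀ = exp(0.0935) = 1.098 m

z₀ ≈ 1.10 m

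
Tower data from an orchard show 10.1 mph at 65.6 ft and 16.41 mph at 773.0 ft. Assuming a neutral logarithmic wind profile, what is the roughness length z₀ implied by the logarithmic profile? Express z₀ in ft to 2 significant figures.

Log law: V(z) ∝ ln(z/z₀). With r = V₁/V₂ = 10.1/16.41 = 0.61548,
r · ln(z₂/z₀) = ln(z₁/z₀) ⇒ ln z₀ = (ln z₁ − r·ln z₂)/(1 − r)
ln z₀ = (4.18358 − 0.61548×6.65028) / 0.38452 = 0.2353
z₀ = exp(0.2353) = 1.265 ft

z₀ ≈ 1.3 ft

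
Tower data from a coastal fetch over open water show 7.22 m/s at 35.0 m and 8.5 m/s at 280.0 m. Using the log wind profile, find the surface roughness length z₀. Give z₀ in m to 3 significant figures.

z₀ ≈ 0.000282 m

Log law: V(z) ∝ ln(z/z₀). With r = V₁/V₂ = 7.22/8.5 = 0.84941,
r · ln(z₂/z₀) = ln(z₁/z₀) ⇒ ln z₀ = (ln z₁ − r·ln z₂)/(1 − r)
ln z₀ = (3.55535 − 0.84941×5.63479) / 0.15059 = -8.1740
z₀ = exp(-8.1740) = 0.0002819 m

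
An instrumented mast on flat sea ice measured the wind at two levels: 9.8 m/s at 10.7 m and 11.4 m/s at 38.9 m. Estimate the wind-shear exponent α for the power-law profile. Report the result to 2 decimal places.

Power law: V₂/V₁ = (z₂/z₁)^α ⇒ α = ln(V₂/V₁) / ln(z₂/z₁)
α = ln(11.4/9.8) / ln(38.9/10.7) = ln(1.1633) / ln(3.6355)
  = 0.15123 / 1.29075 = 0.11717

α ≈ 0.12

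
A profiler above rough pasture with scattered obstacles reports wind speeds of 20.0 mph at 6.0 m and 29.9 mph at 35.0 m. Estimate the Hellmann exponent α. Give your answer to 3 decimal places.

α ≈ 0.228

Power law: V₂/V₁ = (z₂/z₁)^α ⇒ α = ln(V₂/V₁) / ln(z₂/z₁)
α = ln(29.9/20.0) / ln(35.0/6.0) = ln(1.4950) / ln(5.8333)
  = 0.40213 / 1.76359 = 0.22802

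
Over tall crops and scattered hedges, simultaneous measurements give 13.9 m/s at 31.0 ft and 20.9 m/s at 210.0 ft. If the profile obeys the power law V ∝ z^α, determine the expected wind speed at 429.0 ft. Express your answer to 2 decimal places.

First find α: α = ln(V₂/V₁)/ln(z₂/z₁) = ln(20.9/13.9)/ln(210.0/31.0) = 0.40786/1.91312 = 0.2132
Extrapolate from 210.0 ft to 429.0 ft: V₃ = 20.9 × (429.0/210.0)^0.2132 = 20.9 × 1.1645 = 24.3381 m/s

24.34 m/s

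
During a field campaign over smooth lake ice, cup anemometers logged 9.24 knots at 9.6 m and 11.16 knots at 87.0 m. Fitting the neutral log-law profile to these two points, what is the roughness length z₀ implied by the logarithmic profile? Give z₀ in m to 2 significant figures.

z₀ ≈ 0.00024 m

Log law: V(z) ∝ ln(z/z₀). With r = V₁/V₂ = 9.24/11.16 = 0.82796,
r · ln(z₂/z₀) = ln(z₁/z₀) ⇒ ln z₀ = (ln z₁ − r·ln z₂)/(1 − r)
ln z₀ = (2.26176 − 0.82796×4.46591) / 0.17204 = -8.3457
z₀ = exp(-8.3457) = 0.0002374 m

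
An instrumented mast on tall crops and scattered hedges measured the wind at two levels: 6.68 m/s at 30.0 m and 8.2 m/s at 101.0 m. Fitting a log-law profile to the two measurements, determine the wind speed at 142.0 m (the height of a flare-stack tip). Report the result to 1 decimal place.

Log law: V ∝ ln(z/z₀). From the pair, with r = V₁/V₂ = 0.81463,
ln z₀ = (ln z₁ − r·ln z₂)/(1 − r) = (3.4012 − 0.81463×4.6151)/0.18537 = -1.9337 → z₀ = 0.1446 m
V₃ = V₁ · ln(z₃/z₀)/ln(z₁/z₀) = 6.68 × 6.8895/5.3349 = 8.6266 m/s

8.6 m/s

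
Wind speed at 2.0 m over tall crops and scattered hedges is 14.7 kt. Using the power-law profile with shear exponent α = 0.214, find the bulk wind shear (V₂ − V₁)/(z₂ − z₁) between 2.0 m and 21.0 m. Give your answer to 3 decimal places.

Power law: V₂ = V₁ · (z₂/z₁)^α = 14.7 × (10.5000)^0.214 = 24.3137 kt
ΔV/Δz = (24.3137 − 14.7)/(21.0 − 2.0) = 9.6137/19.0000 = 0.50599 kt/m

0.506 kt/m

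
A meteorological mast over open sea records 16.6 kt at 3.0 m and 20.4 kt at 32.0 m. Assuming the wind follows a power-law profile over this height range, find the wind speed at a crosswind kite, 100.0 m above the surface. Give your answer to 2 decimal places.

First find α: α = ln(V₂/V₁)/ln(z₂/z₁) = ln(20.4/16.6)/ln(32.0/3.0) = 0.20613/2.36712 = 0.0871
Extrapolate from 32.0 m to 100.0 m: V₃ = 20.4 × (100.0/32.0)^0.0871 = 20.4 × 1.1043 = 22.5280 kt

22.53 kt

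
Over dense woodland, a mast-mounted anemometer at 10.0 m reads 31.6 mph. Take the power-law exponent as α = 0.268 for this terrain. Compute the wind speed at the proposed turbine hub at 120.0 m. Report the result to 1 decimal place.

Power-law profile: V₂ = V₁ · (z₂/z₁)^α
V₂ = 31.6 × (120.0/10.0)^0.268 = 31.6 × (12.0000)^0.268
    = 31.6 × 1.9463 = 61.5046 mph

61.5 mph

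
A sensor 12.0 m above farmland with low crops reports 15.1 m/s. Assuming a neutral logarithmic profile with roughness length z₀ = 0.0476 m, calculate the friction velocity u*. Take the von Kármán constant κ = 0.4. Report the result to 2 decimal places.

Log law: V(z) = (u*/κ) · ln(z/z₀) ⇒ u* = κ · V / ln(z/z₀)
u* = 0.4 × 15.1 / ln(12.0/0.0476) = 0.4 × 15.1 / 5.5298
   = 6.0400 / 5.5298 = 1.0923 m/s

u* ≈ 1.09 m/s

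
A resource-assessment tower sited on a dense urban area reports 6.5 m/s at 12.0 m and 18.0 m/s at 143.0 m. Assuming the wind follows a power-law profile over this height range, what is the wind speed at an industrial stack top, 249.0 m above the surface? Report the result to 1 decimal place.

22.6 m/s

First find α: α = ln(V₂/V₁)/ln(z₂/z₁) = ln(18.0/6.5)/ln(143.0/12.0) = 1.01857/2.47794 = 0.4111
Extrapolate from 143.0 m to 249.0 m: V₃ = 18.0 × (249.0/143.0)^0.4111 = 18.0 × 1.2561 = 22.6090 m/s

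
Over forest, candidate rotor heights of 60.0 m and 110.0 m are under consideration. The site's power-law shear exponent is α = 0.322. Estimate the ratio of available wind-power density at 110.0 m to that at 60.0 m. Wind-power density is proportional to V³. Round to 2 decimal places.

1.80

Speed ratio: V_B/V_A = (z_B/z_A)^α = (110.0/60.0)^0.322 = (1.8333)^0.322 = 1.21552
Power-density ratio: P_B/P_A = (V_B/V_A)³ = (1.21552)³ = 1.79594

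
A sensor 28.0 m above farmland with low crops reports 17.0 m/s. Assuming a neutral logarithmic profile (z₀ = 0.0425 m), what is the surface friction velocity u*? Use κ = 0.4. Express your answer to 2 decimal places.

Log law: V(z) = (u*/κ) · ln(z/z₀) ⇒ u* = κ · V / ln(z/z₀)
u* = 0.4 × 17.0 / ln(28.0/0.0425) = 0.4 × 17.0 / 6.4905
   = 6.8000 / 6.4905 = 1.0477 m/s

u* ≈ 1.05 m/s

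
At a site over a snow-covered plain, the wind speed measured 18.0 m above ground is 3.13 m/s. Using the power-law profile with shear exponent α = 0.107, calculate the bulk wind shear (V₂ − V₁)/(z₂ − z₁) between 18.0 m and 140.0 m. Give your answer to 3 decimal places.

0.006 m/s/m

Power law: V₂ = V₁ · (z₂/z₁)^α = 3.13 × (7.7778)^0.107 = 3.8982 m/s
ΔV/Δz = (3.8982 − 3.13)/(140.0 − 18.0) = 0.7682/122.0000 = 0.00630 m/s/m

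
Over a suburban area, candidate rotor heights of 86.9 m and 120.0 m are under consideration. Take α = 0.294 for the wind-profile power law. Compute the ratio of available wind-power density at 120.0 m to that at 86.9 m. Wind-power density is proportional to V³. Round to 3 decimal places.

Speed ratio: V_B/V_A = (z_B/z_A)^α = (120.0/86.9)^0.294 = (1.3809)^0.294 = 1.09953
Power-density ratio: P_B/P_A = (V_B/V_A)³ = (1.09953)³ = 1.32930

1.329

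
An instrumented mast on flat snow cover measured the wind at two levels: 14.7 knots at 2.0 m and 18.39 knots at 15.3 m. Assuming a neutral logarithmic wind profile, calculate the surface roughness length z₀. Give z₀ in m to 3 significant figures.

Log law: V(z) ∝ ln(z/z₀). With r = V₁/V₂ = 14.7/18.39 = 0.79935,
r · ln(z₂/z₀) = ln(z₁/z₀) ⇒ ln z₀ = (ln z₁ − r·ln z₂)/(1 − r)
ln z₀ = (0.69315 − 0.79935×2.72785) / 0.20065 = -7.4126
z₀ = exp(-7.4126) = 0.0006036 m

z₀ ≈ 0.000604 m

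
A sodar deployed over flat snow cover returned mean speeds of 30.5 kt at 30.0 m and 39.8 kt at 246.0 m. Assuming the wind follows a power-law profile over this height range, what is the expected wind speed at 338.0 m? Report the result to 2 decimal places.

First find α: α = ln(V₂/V₁)/ln(z₂/z₁) = ln(39.8/30.5)/ln(246.0/30.0) = 0.26614/2.10413 = 0.1265
Extrapolate from 246.0 m to 338.0 m: V₃ = 39.8 × (338.0/246.0)^0.1265 = 39.8 × 1.0410 = 41.4320 kt

41.43 kt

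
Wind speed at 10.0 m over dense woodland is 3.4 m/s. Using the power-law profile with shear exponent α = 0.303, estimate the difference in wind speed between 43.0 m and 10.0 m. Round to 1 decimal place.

1.9 m/s

Power law: V₂ = V₁ · (z₂/z₁)^α = 3.4 × (4.3000)^0.303 = 5.2896 m/s
ΔV = 5.2896 − 3.4 = 1.8896 m/s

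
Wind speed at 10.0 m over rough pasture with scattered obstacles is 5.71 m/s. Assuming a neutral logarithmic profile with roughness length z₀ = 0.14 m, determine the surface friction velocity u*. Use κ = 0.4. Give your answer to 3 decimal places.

u* ≈ 0.535 m/s

Log law: V(z) = (u*/κ) · ln(z/z₀) ⇒ u* = κ · V / ln(z/z₀)
u* = 0.4 × 5.71 / ln(10.0/0.14) = 0.4 × 5.71 / 4.2687
   = 2.2840 / 4.2687 = 0.5351 m/s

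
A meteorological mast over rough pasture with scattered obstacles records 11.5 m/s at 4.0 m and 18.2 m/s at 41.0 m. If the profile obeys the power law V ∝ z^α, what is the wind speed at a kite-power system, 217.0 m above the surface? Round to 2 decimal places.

First find α: α = ln(V₂/V₁)/ln(z₂/z₁) = ln(18.2/11.5)/ln(41.0/4.0) = 0.45907/2.32728 = 0.1973
Extrapolate from 41.0 m to 217.0 m: V₃ = 18.2 × (217.0/41.0)^0.1973 = 18.2 × 1.3892 = 25.2826 m/s

25.28 m/s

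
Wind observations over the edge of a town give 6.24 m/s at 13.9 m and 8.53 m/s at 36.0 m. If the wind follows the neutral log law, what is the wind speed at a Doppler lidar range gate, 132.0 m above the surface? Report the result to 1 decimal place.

11.7 m/s

Log law: V ∝ ln(z/z₀). From the pair, with r = V₁/V₂ = 0.73154,
ln z₀ = (ln z₁ − r·ln z₂)/(1 − r) = (2.6319 − 0.73154×3.5835)/0.26846 = 0.0388 → z₀ = 1.040 m
V₃ = V₁ · ln(z₃/z₀)/ln(z₁/z₀) = 6.24 × 4.8440/2.5931 = 11.6566 m/s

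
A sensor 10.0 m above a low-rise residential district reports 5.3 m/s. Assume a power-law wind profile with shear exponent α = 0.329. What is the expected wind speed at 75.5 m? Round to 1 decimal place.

Power-law profile: V₂ = V₁ · (z₂/z₁)^α
V₂ = 5.3 × (75.5/10.0)^0.329 = 5.3 × (7.5500)^0.329
    = 5.3 × 1.9447 = 10.3067 m/s

10.3 m/s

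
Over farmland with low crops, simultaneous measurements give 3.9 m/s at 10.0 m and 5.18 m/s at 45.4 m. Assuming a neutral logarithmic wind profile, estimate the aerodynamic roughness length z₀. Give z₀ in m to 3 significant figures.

Log law: V(z) ∝ ln(z/z₀). With r = V₁/V₂ = 3.9/5.18 = 0.75290,
r · ln(z₂/z₀) = ln(z₁/z₀) ⇒ ln z₀ = (ln z₁ − r·ln z₂)/(1 − r)
ln z₀ = (2.30259 − 0.75290×3.81551) / 0.24710 = -2.3071
z₀ = exp(-2.3071) = 0.09955 m

z₀ ≈ 0.0995 m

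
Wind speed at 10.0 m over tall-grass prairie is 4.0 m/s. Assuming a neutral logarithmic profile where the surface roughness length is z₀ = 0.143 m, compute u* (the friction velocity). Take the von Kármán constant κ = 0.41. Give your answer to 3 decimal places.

Log law: V(z) = (u*/κ) · ln(z/z₀) ⇒ u* = κ · V / ln(z/z₀)
u* = 0.41 × 4.0 / ln(10.0/0.143) = 0.41 × 4.0 / 4.2475
   = 1.6400 / 4.2475 = 0.3861 m/s

u* ≈ 0.386 m/s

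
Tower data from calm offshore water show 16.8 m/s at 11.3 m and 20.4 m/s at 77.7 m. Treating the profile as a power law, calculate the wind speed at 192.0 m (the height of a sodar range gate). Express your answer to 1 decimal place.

22.3 m/s

First find α: α = ln(V₂/V₁)/ln(z₂/z₁) = ln(20.4/16.8)/ln(77.7/11.3) = 0.19416/1.92805 = 0.1007
Extrapolate from 77.7 m to 192.0 m: V₃ = 20.4 × (192.0/77.7)^0.1007 = 20.4 × 1.0954 = 22.3457 m/s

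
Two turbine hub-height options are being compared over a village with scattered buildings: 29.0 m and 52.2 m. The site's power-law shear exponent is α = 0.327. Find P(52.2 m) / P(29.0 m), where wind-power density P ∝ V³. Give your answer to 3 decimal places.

1.780

Speed ratio: V_B/V_A = (z_B/z_A)^α = (52.2/29.0)^0.327 = (1.8000)^0.327 = 1.21192
Power-density ratio: P_B/P_A = (V_B/V_A)³ = (1.21192)³ = 1.78001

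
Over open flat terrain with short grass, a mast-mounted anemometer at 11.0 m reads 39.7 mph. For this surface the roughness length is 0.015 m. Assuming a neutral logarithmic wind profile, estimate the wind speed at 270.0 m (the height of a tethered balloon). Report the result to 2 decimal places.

Log law: V(z) ∝ ln(z/z₀), so V₂/V₁ = ln(z₂/z₀) / ln(z₁/z₀).
ln(270.0/0.015) = 9.7981, ln(11.0/0.015) = 6.5976
V₂ = 39.7 × 9.7981/6.5976 = 39.7 × 1.4851 = 58.9587 mph

58.96 mph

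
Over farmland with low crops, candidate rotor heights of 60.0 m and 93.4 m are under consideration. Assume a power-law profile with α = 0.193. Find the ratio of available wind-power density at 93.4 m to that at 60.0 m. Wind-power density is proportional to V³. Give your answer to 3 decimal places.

1.292

Speed ratio: V_B/V_A = (z_B/z_A)^α = (93.4/60.0)^0.193 = (1.5567)^0.193 = 1.08917
Power-density ratio: P_B/P_A = (V_B/V_A)³ = (1.08917)³ = 1.29206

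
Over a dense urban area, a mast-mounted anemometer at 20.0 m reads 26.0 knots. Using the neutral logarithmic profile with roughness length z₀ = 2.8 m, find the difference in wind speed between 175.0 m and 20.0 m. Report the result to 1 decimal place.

28.7 knots

Log law: V₂ = V₁ · ln(z₂/z₀)/ln(z₁/z₀) = 26.0 × 4.1352/1.9661 = 54.6837 knots
ΔV = 54.6837 − 26.0 = 28.6837 knots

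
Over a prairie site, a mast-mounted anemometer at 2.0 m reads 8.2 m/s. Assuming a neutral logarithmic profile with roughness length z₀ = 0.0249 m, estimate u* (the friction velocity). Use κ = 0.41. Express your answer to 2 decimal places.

Log law: V(z) = (u*/κ) · ln(z/z₀) ⇒ u* = κ · V / ln(z/z₀)
u* = 0.41 × 8.2 / ln(2.0/0.0249) = 0.41 × 8.2 / 4.3860
   = 3.3620 / 4.3860 = 0.7665 m/s

u* ≈ 0.77 m/s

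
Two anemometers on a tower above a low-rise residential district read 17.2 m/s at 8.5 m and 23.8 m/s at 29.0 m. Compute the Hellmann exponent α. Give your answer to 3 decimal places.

Power law: V₂/V₁ = (z₂/z₁)^α ⇒ α = ln(V₂/V₁) / ln(z₂/z₁)
α = ln(23.8/17.2) / ln(29.0/8.5) = ln(1.3837) / ln(3.4118)
  = 0.32478 / 1.22723 = 0.26464

α ≈ 0.265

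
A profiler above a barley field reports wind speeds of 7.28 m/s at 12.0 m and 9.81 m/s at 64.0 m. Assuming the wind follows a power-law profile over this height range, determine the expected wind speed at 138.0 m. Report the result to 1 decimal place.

First find α: α = ln(V₂/V₁)/ln(z₂/z₁) = ln(9.81/7.28)/ln(64.0/12.0) = 0.29827/1.67398 = 0.1782
Extrapolate from 64.0 m to 138.0 m: V₃ = 9.81 × (138.0/64.0)^0.1782 = 9.81 × 1.1467 = 11.2494 m/s

11.2 m/s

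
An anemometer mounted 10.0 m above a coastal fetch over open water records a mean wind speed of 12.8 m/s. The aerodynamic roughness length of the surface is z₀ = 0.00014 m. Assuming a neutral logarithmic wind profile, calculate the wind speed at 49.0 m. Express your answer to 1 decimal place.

14.6 m/s

Log law: V(z) ∝ ln(z/z₀), so V₂/V₁ = ln(z₂/z₀) / ln(z₁/z₀).
ln(49.0/0.00014) = 12.7657, ln(10.0/0.00014) = 11.1765
V₂ = 12.8 × 12.7657/11.1765 = 12.8 × 1.1422 = 14.6201 m/s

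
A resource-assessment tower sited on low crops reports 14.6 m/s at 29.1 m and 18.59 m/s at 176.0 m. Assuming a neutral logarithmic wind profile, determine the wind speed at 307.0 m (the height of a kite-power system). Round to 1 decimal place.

19.8 m/s

Log law: V ∝ ln(z/z₀). From the pair, with r = V₁/V₂ = 0.78537,
ln z₀ = (ln z₁ − r·ln z₂)/(1 − r) = (3.3707 − 0.78537×5.1705)/0.21463 = -3.2148 → z₀ = 0.04016 m
V₃ = V₁ · ln(z₃/z₀)/ln(z₁/z₀) = 14.6 × 8.9416/6.5855 = 19.8234 m/s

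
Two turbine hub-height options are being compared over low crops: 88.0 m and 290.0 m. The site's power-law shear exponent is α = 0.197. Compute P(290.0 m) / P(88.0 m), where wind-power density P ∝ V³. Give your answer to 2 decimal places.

2.02

Speed ratio: V_B/V_A = (z_B/z_A)^α = (290.0/88.0)^0.197 = (3.2955)^0.197 = 1.26482
Power-density ratio: P_B/P_A = (V_B/V_A)³ = (1.26482)³ = 2.02343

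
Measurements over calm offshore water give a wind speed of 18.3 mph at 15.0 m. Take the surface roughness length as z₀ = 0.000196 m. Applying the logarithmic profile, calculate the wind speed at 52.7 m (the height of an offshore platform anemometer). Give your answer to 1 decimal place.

20.3 mph

Log law: V(z) ∝ ln(z/z₀), so V₂/V₁ = ln(z₂/z₀) / ln(z₁/z₀).
ln(52.7/0.000196) = 12.5020, ln(15.0/0.000196) = 11.2454
V₂ = 18.3 × 12.5020/11.2454 = 18.3 × 1.1117 = 20.3448 mph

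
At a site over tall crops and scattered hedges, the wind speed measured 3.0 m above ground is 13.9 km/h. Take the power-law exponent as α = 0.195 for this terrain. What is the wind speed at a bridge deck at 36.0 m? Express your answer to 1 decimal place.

22.6 km/h

Power-law profile: V₂ = V₁ · (z₂/z₁)^α
V₂ = 13.9 × (36.0/3.0)^0.195 = 13.9 × (12.0000)^0.195
    = 13.9 × 1.6235 = 22.5660 km/h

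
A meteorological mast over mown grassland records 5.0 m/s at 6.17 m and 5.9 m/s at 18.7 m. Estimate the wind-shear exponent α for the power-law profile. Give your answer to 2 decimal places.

α ≈ 0.15

Power law: V₂/V₁ = (z₂/z₁)^α ⇒ α = ln(V₂/V₁) / ln(z₂/z₁)
α = ln(5.9/5.0) / ln(18.7/6.17) = ln(1.1800) / ln(3.0308)
  = 0.16551 / 1.10882 = 0.14927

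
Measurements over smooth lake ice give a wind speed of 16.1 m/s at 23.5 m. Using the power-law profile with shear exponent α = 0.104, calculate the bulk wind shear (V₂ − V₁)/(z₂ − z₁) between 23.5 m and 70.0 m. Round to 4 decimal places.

0.0416 m/s/m

Power law: V₂ = V₁ · (z₂/z₁)^α = 16.1 × (2.9787)^0.104 = 18.0354 m/s
ΔV/Δz = (18.0354 − 16.1)/(70.0 − 23.5) = 1.9354/46.5000 = 0.04162 m/s/m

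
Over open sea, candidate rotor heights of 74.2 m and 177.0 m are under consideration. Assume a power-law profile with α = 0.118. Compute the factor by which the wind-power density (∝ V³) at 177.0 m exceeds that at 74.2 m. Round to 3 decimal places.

Speed ratio: V_B/V_A = (z_B/z_A)^α = (177.0/74.2)^0.118 = (2.3854)^0.118 = 1.10803
Power-density ratio: P_B/P_A = (V_B/V_A)³ = (1.10803)³ = 1.36038

1.360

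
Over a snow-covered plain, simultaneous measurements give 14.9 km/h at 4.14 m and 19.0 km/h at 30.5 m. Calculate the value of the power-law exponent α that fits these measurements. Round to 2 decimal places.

Power law: V₂/V₁ = (z₂/z₁)^α ⇒ α = ln(V₂/V₁) / ln(z₂/z₁)
α = ln(19.0/14.9) / ln(30.5/4.14) = ln(1.2752) / ln(7.3671)
  = 0.24308 / 1.99703 = 0.12172

α ≈ 0.12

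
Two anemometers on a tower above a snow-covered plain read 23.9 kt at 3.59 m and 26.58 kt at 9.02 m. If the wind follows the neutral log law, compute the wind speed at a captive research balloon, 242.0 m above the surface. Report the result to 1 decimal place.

Log law: V ∝ ln(z/z₀). From the pair, with r = V₁/V₂ = 0.89917,
ln z₀ = (ln z₁ − r·ln z₂)/(1 − r) = (1.2782 − 0.89917×2.1994)/0.10083 = -6.9378 → z₀ = 0.0009704 m
V₃ = V₁ · ln(z₃/z₀)/ln(z₁/z₀) = 23.9 × 12.4268/8.2160 = 36.1490 kt

36.1 kt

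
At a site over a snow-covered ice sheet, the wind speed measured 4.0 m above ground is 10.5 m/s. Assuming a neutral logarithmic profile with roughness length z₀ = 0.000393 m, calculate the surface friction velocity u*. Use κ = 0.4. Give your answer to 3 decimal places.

u* ≈ 0.455 m/s

Log law: V(z) = (u*/κ) · ln(z/z₀) ⇒ u* = κ · V / ln(z/z₀)
u* = 0.4 × 10.5 / ln(4.0/0.000393) = 0.4 × 10.5 / 9.2280
   = 4.2000 / 9.2280 = 0.4551 m/s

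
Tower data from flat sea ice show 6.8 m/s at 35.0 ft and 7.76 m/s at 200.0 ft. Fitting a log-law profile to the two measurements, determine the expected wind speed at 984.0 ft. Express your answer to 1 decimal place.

8.6 m/s

Log law: V ∝ ln(z/z₀). From the pair, with r = V₁/V₂ = 0.87629,
ln z₀ = (ln z₁ − r·ln z₂)/(1 − r) = (3.5553 − 0.87629×5.2983)/0.12371 = -8.7907 → z₀ = 0.0001521 ft
V₃ = V₁ · ln(z₃/z₀)/ln(z₁/z₀) = 6.8 × 15.6823/12.3460 = 8.6376 m/s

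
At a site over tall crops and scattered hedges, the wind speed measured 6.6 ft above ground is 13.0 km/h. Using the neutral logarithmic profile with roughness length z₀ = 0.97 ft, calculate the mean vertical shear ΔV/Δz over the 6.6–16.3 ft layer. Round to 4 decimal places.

0.6319 km/h/ft

Log law: V₂ = V₁ · ln(z₂/z₀)/ln(z₁/z₀) = 13.0 × 2.8216/1.9175 = 19.1294 km/h
ΔV/Δz = (19.1294 − 13.0)/(16.3 − 6.6) = 6.1294/9.7000 = 0.63189 km/h/ft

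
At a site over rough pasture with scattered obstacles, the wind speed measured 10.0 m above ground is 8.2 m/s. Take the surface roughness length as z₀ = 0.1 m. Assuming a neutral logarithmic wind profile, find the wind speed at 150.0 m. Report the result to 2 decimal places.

Log law: V(z) ∝ ln(z/z₀), so V₂/V₁ = ln(z₂/z₀) / ln(z₁/z₀).
ln(150.0/0.1) = 7.3132, ln(10.0/0.1) = 4.6052
V₂ = 8.2 × 7.3132/4.6052 = 8.2 × 1.5880 = 13.0220 m/s

13.02 m/s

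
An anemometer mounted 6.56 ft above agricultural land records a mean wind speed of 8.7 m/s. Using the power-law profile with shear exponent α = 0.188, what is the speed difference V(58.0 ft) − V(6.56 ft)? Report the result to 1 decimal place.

Power law: V₂ = V₁ · (z₂/z₁)^α = 8.7 × (8.8415)^0.188 = 13.1059 m/s
ΔV = 13.1059 − 8.7 = 4.4059 m/s

4.4 m/s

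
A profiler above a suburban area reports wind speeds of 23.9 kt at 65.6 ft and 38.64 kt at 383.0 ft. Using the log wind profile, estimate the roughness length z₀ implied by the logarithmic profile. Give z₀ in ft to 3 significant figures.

z₀ ≈ 3.75 ft

Log law: V(z) ∝ ln(z/z₀). With r = V₁/V₂ = 23.9/38.64 = 0.61853,
r · ln(z₂/z₀) = ln(z₁/z₀) ⇒ ln z₀ = (ln z₁ − r·ln z₂)/(1 − r)
ln z₀ = (4.18358 − 0.61853×5.94803) / 0.38147 = 1.3226
z₀ = exp(1.3226) = 3.753 ft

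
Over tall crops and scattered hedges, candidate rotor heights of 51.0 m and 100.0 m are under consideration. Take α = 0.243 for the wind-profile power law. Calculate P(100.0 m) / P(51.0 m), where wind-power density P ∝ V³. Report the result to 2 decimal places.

Speed ratio: V_B/V_A = (z_B/z_A)^α = (100.0/51.0)^0.243 = (1.9608)^0.243 = 1.17777
Power-density ratio: P_B/P_A = (V_B/V_A)³ = (1.17777)³ = 1.63373

1.63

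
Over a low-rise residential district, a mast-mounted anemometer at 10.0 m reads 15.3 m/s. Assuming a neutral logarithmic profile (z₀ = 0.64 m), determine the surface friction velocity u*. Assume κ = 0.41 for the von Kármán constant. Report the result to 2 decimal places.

Log law: V(z) = (u*/κ) · ln(z/z₀) ⇒ u* = κ · V / ln(z/z₀)
u* = 0.41 × 15.3 / ln(10.0/0.64) = 0.41 × 15.3 / 2.7489
   = 6.2730 / 2.7489 = 2.2820 m/s

u* ≈ 2.28 m/s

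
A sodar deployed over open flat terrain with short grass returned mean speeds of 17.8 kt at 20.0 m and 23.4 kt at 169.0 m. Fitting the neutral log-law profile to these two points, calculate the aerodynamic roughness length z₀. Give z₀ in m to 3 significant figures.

Log law: V(z) ∝ ln(z/z₀). With r = V₁/V₂ = 17.8/23.4 = 0.76068,
r · ln(z₂/z₀) = ln(z₁/z₀) ⇒ ln z₀ = (ln z₁ − r·ln z₂)/(1 − r)
ln z₀ = (2.99573 − 0.76068×5.12990) / 0.23932 = -3.7879
z₀ = exp(-3.7879) = 0.02264 m

z₀ ≈ 0.0226 m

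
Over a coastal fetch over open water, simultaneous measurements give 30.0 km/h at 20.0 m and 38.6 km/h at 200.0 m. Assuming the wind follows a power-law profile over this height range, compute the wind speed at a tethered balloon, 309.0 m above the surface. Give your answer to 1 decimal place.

First find α: α = ln(V₂/V₁)/ln(z₂/z₁) = ln(38.6/30.0)/ln(200.0/20.0) = 0.25205/2.30259 = 0.1095
Extrapolate from 200.0 m to 309.0 m: V₃ = 38.6 × (309.0/200.0)^0.1095 = 38.6 × 1.0488 = 40.4826 km/h

40.5 km/h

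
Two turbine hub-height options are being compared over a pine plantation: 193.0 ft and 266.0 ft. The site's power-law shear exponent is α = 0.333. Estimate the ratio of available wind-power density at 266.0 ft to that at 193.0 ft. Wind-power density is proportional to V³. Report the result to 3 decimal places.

1.378

Speed ratio: V_B/V_A = (z_B/z_A)^α = (266.0/193.0)^0.333 = (1.3782)^0.333 = 1.11274
Power-density ratio: P_B/P_A = (V_B/V_A)³ = (1.11274)³ = 1.37780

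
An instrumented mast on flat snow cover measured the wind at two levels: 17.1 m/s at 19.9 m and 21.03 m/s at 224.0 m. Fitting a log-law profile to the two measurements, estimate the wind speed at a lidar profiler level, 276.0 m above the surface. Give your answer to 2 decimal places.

21.37 m/s

Log law: V ∝ ln(z/z₀). From the pair, with r = V₁/V₂ = 0.81312,
ln z₀ = (ln z₁ − r·ln z₂)/(1 − r) = (2.9907 − 0.81312×5.4116)/0.18688 = -7.5431 → z₀ = 0.0005298 m
V₃ = V₁ · ln(z₃/z₀)/ln(z₁/z₀) = 17.1 × 13.1635/10.5338 = 21.3689 m/s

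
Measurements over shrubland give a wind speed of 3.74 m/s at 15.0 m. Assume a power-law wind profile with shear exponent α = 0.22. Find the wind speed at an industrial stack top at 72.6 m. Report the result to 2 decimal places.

Power-law profile: V₂ = V₁ · (z₂/z₁)^α
V₂ = 3.74 × (72.6/15.0)^0.22 = 3.74 × (4.8400)^0.22
    = 3.74 × 1.4147 = 5.2910 m/s

5.29 m/s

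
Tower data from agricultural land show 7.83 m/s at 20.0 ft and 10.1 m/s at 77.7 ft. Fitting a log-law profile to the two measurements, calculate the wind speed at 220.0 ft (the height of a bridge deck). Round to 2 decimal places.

Log law: V ∝ ln(z/z₀). From the pair, with r = V₁/V₂ = 0.77525,
ln z₀ = (ln z₁ − r·ln z₂)/(1 − r) = (2.9957 − 0.77525×4.3529)/0.22475 = -1.6854 → z₀ = 0.1854 ft
V₃ = V₁ · ln(z₃/z₀)/ln(z₁/z₀) = 7.83 × 7.0791/4.6812 = 11.8409 m/s

11.84 m/s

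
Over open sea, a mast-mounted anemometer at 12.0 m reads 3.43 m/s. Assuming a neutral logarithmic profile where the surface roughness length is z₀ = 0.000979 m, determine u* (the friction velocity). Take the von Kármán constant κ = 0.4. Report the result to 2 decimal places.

Log law: V(z) = (u*/κ) · ln(z/z₀) ⇒ u* = κ · V / ln(z/z₀)
u* = 0.4 × 3.43 / ln(12.0/0.000979) = 0.4 × 3.43 / 9.4139
   = 1.3720 / 9.4139 = 0.1457 m/s

u* ≈ 0.15 m/s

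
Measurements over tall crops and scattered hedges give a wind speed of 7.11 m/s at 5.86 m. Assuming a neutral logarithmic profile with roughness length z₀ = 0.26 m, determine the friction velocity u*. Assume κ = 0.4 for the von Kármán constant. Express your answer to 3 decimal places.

u* ≈ 0.913 m/s

Log law: V(z) = (u*/κ) · ln(z/z₀) ⇒ u* = κ · V / ln(z/z₀)
u* = 0.4 × 7.11 / ln(5.86/0.26) = 0.4 × 7.11 / 3.1152
   = 2.8440 / 3.1152 = 0.9129 m/s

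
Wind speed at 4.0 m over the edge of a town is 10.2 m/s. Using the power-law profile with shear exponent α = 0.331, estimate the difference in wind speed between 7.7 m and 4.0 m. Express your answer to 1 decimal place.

2.5 m/s

Power law: V₂ = V₁ · (z₂/z₁)^α = 10.2 × (1.9250)^0.331 = 12.6691 m/s
ΔV = 12.6691 − 10.2 = 2.4691 m/s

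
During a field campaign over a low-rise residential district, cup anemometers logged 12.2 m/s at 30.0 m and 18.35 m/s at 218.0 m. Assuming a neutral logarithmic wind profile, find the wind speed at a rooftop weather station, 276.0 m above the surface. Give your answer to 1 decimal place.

19.1 m/s

Log law: V ∝ ln(z/z₀). From the pair, with r = V₁/V₂ = 0.66485,
ln z₀ = (ln z₁ − r·ln z₂)/(1 − r) = (3.4012 − 0.66485×5.3845)/0.33515 = -0.5331 → z₀ = 0.5868 m
V₃ = V₁ · ln(z₃/z₀)/ln(z₁/z₀) = 12.2 × 6.1536/3.9343 = 19.0815 m/s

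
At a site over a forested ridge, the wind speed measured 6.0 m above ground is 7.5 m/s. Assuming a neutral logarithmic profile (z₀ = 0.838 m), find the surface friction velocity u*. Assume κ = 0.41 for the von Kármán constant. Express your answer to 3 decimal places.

u* ≈ 1.562 m/s

Log law: V(z) = (u*/κ) · ln(z/z₀) ⇒ u* = κ · V / ln(z/z₀)
u* = 0.41 × 7.5 / ln(6.0/0.838) = 0.41 × 7.5 / 1.9685
   = 3.0750 / 1.9685 = 1.5621 m/s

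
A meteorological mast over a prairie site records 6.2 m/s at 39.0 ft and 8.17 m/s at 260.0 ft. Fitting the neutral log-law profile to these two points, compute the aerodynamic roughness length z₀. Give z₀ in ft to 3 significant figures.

z₀ ≈ 0.0996 ft

Log law: V(z) ∝ ln(z/z₀). With r = V₁/V₂ = 6.2/8.17 = 0.75887,
r · ln(z₂/z₀) = ln(z₁/z₀) ⇒ ln z₀ = (ln z₁ − r·ln z₂)/(1 − r)
ln z₀ = (3.66356 − 0.75887×5.56068) / 0.24113 = -2.3071
z₀ = exp(-2.3071) = 0.09955 ft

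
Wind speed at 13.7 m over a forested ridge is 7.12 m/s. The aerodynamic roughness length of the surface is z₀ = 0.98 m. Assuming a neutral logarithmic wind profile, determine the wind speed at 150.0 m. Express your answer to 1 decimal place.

Log law: V(z) ∝ ln(z/z₀), so V₂/V₁ = ln(z₂/z₀) / ln(z₁/z₀).
ln(150.0/0.98) = 5.0308, ln(13.7/0.98) = 2.6376
V₂ = 7.12 × 5.0308/2.6376 = 7.12 × 1.9074 = 13.5804 m/s

13.6 m/s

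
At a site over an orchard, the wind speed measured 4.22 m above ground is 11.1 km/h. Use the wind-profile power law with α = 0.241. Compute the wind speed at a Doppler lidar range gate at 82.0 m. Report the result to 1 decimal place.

Power-law profile: V₂ = V₁ · (z₂/z₁)^α
V₂ = 11.1 × (82.0/4.22)^0.241 = 11.1 × (19.4313)^0.241
    = 11.1 × 2.0442 = 22.6909 km/h

22.7 km/h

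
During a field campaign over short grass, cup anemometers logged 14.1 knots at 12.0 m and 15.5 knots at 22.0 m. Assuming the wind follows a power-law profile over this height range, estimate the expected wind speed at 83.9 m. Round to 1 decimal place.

19.1 knots

First find α: α = ln(V₂/V₁)/ln(z₂/z₁) = ln(15.5/14.1)/ln(22.0/12.0) = 0.09467/0.60614 = 0.1562
Extrapolate from 22.0 m to 83.9 m: V₃ = 15.5 × (83.9/22.0)^0.1562 = 15.5 × 1.2325 = 19.1040 knots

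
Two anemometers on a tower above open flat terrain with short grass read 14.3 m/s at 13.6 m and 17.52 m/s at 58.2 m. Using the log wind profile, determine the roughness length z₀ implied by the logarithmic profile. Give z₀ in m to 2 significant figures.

z₀ ≈ 0.021 m

Log law: V(z) ∝ ln(z/z₀). With r = V₁/V₂ = 14.3/17.52 = 0.81621,
r · ln(z₂/z₀) = ln(z₁/z₀) ⇒ ln z₀ = (ln z₁ − r·ln z₂)/(1 − r)
ln z₀ = (2.61007 − 0.81621×4.06389) / 0.18379 = -3.8463
z₀ = exp(-3.8463) = 0.02136 m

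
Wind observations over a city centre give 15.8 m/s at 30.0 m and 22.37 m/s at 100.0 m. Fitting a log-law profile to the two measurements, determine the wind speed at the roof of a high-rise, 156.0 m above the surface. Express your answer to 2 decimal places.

Log law: V ∝ ln(z/z₀). From the pair, with r = V₁/V₂ = 0.70630,
ln z₀ = (ln z₁ − r·ln z₂)/(1 − r) = (3.4012 − 0.70630×4.6052)/0.29370 = 0.5058 → z₀ = 1.658 m
V₃ = V₁ · ln(z₃/z₀)/ln(z₁/z₀) = 15.8 × 4.5441/2.8954 = 24.7966 m/s

24.80 m/s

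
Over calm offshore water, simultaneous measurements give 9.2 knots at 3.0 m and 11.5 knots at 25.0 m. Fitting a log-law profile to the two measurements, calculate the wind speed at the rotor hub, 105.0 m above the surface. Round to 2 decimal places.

Log law: V ∝ ln(z/z₀). From the pair, with r = V₁/V₂ = 0.80000,
ln z₀ = (ln z₁ − r·ln z₂)/(1 − r) = (1.0986 − 0.80000×3.2189)/0.20000 = -7.3824 → z₀ = 0.0006221 m
V₃ = V₁ · ln(z₃/z₀)/ln(z₁/z₀) = 9.2 × 12.0364/8.4811 = 13.0567 knots

13.06 knots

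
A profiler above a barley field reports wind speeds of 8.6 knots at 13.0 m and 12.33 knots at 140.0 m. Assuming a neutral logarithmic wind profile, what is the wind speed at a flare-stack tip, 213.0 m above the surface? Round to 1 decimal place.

Log law: V ∝ ln(z/z₀). From the pair, with r = V₁/V₂ = 0.69749,
ln z₀ = (ln z₁ − r·ln z₂)/(1 − r) = (2.5649 − 0.69749×4.9416)/0.30251 = -2.9148 → z₀ = 0.05421 m
V₃ = V₁ · ln(z₃/z₀)/ln(z₁/z₀) = 8.6 × 8.2761/5.4798 = 12.9886 knots

13.0 knots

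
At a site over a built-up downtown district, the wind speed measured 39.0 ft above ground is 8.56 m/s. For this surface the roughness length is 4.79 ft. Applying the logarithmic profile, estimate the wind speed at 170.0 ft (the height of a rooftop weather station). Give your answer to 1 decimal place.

Log law: V(z) ∝ ln(z/z₀), so V₂/V₁ = ln(z₂/z₀) / ln(z₁/z₀).
ln(170.0/4.79) = 3.5693, ln(39.0/4.79) = 2.0970
V₂ = 8.56 × 3.5693/2.0970 = 8.56 × 1.7021 = 14.5696 m/s

14.6 m/s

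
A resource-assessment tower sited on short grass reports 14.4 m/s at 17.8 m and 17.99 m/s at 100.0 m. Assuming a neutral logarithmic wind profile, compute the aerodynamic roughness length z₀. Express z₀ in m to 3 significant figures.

z₀ ≈ 0.0175 m

Log law: V(z) ∝ ln(z/z₀). With r = V₁/V₂ = 14.4/17.99 = 0.80044,
r · ln(z₂/z₀) = ln(z₁/z₀) ⇒ ln z₀ = (ln z₁ − r·ln z₂)/(1 − r)
ln z₀ = (2.87920 − 0.80044×4.60517) / 0.19956 = -4.0439
z₀ = exp(-4.0439) = 0.01753 m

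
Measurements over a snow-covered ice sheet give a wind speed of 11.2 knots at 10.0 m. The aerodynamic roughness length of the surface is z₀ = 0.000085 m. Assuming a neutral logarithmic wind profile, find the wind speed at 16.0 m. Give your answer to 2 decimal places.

11.65 knots

Log law: V(z) ∝ ln(z/z₀), so V₂/V₁ = ln(z₂/z₀) / ln(z₁/z₀).
ln(16.0/0.000085) = 12.1454, ln(10.0/0.000085) = 11.6754
V₂ = 11.2 × 12.1454/11.6754 = 11.2 × 1.0403 = 11.6509 knots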